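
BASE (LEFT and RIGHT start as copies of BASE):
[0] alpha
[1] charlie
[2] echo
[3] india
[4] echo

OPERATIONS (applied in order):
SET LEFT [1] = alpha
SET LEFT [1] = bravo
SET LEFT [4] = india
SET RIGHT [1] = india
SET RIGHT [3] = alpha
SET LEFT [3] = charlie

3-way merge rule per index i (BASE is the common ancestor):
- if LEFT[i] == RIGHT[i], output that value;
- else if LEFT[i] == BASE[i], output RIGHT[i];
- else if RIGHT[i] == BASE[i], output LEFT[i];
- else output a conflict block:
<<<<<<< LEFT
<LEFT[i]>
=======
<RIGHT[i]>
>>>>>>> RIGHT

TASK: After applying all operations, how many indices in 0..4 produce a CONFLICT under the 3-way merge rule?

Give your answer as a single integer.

Final LEFT:  [alpha, bravo, echo, charlie, india]
Final RIGHT: [alpha, india, echo, alpha, echo]
i=0: L=alpha R=alpha -> agree -> alpha
i=1: BASE=charlie L=bravo R=india all differ -> CONFLICT
i=2: L=echo R=echo -> agree -> echo
i=3: BASE=india L=charlie R=alpha all differ -> CONFLICT
i=4: L=india, R=echo=BASE -> take LEFT -> india
Conflict count: 2

Answer: 2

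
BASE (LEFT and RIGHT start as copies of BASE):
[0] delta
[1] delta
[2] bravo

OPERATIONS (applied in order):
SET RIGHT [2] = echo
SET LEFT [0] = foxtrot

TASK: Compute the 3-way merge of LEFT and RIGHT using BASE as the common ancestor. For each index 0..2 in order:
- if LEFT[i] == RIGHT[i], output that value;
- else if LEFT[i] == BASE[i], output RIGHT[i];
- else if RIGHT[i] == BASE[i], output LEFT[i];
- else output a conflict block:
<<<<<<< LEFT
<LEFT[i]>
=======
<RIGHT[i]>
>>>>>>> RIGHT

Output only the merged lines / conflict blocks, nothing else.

Answer: foxtrot
delta
echo

Derivation:
Final LEFT:  [foxtrot, delta, bravo]
Final RIGHT: [delta, delta, echo]
i=0: L=foxtrot, R=delta=BASE -> take LEFT -> foxtrot
i=1: L=delta R=delta -> agree -> delta
i=2: L=bravo=BASE, R=echo -> take RIGHT -> echo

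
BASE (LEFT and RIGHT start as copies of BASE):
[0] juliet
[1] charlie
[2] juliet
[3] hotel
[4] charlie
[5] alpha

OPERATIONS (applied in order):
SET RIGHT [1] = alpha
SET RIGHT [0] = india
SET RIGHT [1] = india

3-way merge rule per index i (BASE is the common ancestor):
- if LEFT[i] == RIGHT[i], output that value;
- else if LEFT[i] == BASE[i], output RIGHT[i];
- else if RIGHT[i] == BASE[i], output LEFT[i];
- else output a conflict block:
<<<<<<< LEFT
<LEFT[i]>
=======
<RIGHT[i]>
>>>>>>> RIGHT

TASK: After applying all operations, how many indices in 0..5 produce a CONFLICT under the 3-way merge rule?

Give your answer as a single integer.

Final LEFT:  [juliet, charlie, juliet, hotel, charlie, alpha]
Final RIGHT: [india, india, juliet, hotel, charlie, alpha]
i=0: L=juliet=BASE, R=india -> take RIGHT -> india
i=1: L=charlie=BASE, R=india -> take RIGHT -> india
i=2: L=juliet R=juliet -> agree -> juliet
i=3: L=hotel R=hotel -> agree -> hotel
i=4: L=charlie R=charlie -> agree -> charlie
i=5: L=alpha R=alpha -> agree -> alpha
Conflict count: 0

Answer: 0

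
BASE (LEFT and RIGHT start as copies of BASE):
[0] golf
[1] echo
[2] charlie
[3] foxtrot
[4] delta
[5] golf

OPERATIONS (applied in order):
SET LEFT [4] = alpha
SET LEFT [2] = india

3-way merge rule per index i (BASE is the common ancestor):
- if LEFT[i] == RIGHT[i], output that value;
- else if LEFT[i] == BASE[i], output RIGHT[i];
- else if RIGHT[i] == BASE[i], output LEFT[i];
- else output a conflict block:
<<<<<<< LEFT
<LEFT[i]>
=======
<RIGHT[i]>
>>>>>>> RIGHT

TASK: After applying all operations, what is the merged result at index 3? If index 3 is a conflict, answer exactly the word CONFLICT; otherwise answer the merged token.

Answer: foxtrot

Derivation:
Final LEFT:  [golf, echo, india, foxtrot, alpha, golf]
Final RIGHT: [golf, echo, charlie, foxtrot, delta, golf]
i=0: L=golf R=golf -> agree -> golf
i=1: L=echo R=echo -> agree -> echo
i=2: L=india, R=charlie=BASE -> take LEFT -> india
i=3: L=foxtrot R=foxtrot -> agree -> foxtrot
i=4: L=alpha, R=delta=BASE -> take LEFT -> alpha
i=5: L=golf R=golf -> agree -> golf
Index 3 -> foxtrot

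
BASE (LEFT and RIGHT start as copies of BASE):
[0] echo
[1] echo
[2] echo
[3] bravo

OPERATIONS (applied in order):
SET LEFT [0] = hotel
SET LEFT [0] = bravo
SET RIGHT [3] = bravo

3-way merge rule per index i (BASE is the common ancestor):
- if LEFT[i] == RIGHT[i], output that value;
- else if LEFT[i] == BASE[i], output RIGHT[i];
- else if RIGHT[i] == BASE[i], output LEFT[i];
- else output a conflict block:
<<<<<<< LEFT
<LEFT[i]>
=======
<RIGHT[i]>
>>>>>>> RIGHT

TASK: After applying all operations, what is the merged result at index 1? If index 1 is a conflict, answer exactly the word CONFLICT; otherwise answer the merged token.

Final LEFT:  [bravo, echo, echo, bravo]
Final RIGHT: [echo, echo, echo, bravo]
i=0: L=bravo, R=echo=BASE -> take LEFT -> bravo
i=1: L=echo R=echo -> agree -> echo
i=2: L=echo R=echo -> agree -> echo
i=3: L=bravo R=bravo -> agree -> bravo
Index 1 -> echo

Answer: echo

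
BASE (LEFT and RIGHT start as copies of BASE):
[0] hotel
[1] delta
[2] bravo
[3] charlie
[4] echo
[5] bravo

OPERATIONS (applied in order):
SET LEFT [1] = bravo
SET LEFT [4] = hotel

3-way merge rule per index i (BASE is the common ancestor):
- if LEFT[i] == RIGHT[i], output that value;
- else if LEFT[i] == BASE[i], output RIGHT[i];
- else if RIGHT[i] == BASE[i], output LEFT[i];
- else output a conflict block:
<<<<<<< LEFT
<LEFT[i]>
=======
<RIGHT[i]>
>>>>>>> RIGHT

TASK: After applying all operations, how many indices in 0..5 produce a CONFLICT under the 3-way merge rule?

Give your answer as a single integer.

Answer: 0

Derivation:
Final LEFT:  [hotel, bravo, bravo, charlie, hotel, bravo]
Final RIGHT: [hotel, delta, bravo, charlie, echo, bravo]
i=0: L=hotel R=hotel -> agree -> hotel
i=1: L=bravo, R=delta=BASE -> take LEFT -> bravo
i=2: L=bravo R=bravo -> agree -> bravo
i=3: L=charlie R=charlie -> agree -> charlie
i=4: L=hotel, R=echo=BASE -> take LEFT -> hotel
i=5: L=bravo R=bravo -> agree -> bravo
Conflict count: 0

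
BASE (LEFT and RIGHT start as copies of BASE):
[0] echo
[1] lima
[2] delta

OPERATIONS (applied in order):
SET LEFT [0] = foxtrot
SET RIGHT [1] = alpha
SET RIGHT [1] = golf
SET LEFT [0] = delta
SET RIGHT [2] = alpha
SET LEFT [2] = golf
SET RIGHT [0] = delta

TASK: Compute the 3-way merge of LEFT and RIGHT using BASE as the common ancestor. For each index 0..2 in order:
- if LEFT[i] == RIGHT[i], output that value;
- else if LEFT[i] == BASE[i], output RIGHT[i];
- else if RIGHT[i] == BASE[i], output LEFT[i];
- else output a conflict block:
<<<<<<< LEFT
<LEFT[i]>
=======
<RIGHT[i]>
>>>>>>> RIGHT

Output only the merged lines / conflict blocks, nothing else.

Answer: delta
golf
<<<<<<< LEFT
golf
=======
alpha
>>>>>>> RIGHT

Derivation:
Final LEFT:  [delta, lima, golf]
Final RIGHT: [delta, golf, alpha]
i=0: L=delta R=delta -> agree -> delta
i=1: L=lima=BASE, R=golf -> take RIGHT -> golf
i=2: BASE=delta L=golf R=alpha all differ -> CONFLICT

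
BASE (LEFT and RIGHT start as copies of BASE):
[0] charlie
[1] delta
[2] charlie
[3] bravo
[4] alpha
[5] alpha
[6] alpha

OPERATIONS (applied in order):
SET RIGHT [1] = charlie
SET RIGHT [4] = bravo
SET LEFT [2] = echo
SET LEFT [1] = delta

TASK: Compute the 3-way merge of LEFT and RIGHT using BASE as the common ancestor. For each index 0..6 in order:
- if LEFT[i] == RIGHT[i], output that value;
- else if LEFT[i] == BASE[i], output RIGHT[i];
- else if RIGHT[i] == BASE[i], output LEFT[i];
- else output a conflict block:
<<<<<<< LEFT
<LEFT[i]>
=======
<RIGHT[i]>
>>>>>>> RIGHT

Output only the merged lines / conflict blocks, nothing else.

Final LEFT:  [charlie, delta, echo, bravo, alpha, alpha, alpha]
Final RIGHT: [charlie, charlie, charlie, bravo, bravo, alpha, alpha]
i=0: L=charlie R=charlie -> agree -> charlie
i=1: L=delta=BASE, R=charlie -> take RIGHT -> charlie
i=2: L=echo, R=charlie=BASE -> take LEFT -> echo
i=3: L=bravo R=bravo -> agree -> bravo
i=4: L=alpha=BASE, R=bravo -> take RIGHT -> bravo
i=5: L=alpha R=alpha -> agree -> alpha
i=6: L=alpha R=alpha -> agree -> alpha

Answer: charlie
charlie
echo
bravo
bravo
alpha
alpha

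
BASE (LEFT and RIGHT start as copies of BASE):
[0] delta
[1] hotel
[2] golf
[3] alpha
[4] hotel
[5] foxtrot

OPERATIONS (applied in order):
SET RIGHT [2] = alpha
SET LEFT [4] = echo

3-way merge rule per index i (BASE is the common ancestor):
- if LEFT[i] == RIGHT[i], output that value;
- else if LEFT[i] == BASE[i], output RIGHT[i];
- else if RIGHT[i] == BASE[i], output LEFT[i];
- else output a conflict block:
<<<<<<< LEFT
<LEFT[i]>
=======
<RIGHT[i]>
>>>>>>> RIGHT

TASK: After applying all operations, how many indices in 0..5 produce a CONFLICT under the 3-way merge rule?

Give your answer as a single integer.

Answer: 0

Derivation:
Final LEFT:  [delta, hotel, golf, alpha, echo, foxtrot]
Final RIGHT: [delta, hotel, alpha, alpha, hotel, foxtrot]
i=0: L=delta R=delta -> agree -> delta
i=1: L=hotel R=hotel -> agree -> hotel
i=2: L=golf=BASE, R=alpha -> take RIGHT -> alpha
i=3: L=alpha R=alpha -> agree -> alpha
i=4: L=echo, R=hotel=BASE -> take LEFT -> echo
i=5: L=foxtrot R=foxtrot -> agree -> foxtrot
Conflict count: 0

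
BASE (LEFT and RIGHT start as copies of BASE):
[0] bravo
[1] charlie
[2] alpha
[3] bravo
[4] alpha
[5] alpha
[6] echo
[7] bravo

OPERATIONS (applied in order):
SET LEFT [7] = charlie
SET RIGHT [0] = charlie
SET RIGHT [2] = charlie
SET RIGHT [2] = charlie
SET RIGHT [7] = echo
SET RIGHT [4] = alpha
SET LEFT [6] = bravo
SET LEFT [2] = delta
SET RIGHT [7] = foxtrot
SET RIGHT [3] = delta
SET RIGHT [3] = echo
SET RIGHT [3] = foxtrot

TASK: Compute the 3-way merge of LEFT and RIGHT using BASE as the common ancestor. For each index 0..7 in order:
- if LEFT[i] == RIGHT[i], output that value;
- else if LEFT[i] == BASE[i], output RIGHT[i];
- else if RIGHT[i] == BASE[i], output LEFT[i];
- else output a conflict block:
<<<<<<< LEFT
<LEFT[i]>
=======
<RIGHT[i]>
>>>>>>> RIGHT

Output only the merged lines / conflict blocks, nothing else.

Final LEFT:  [bravo, charlie, delta, bravo, alpha, alpha, bravo, charlie]
Final RIGHT: [charlie, charlie, charlie, foxtrot, alpha, alpha, echo, foxtrot]
i=0: L=bravo=BASE, R=charlie -> take RIGHT -> charlie
i=1: L=charlie R=charlie -> agree -> charlie
i=2: BASE=alpha L=delta R=charlie all differ -> CONFLICT
i=3: L=bravo=BASE, R=foxtrot -> take RIGHT -> foxtrot
i=4: L=alpha R=alpha -> agree -> alpha
i=5: L=alpha R=alpha -> agree -> alpha
i=6: L=bravo, R=echo=BASE -> take LEFT -> bravo
i=7: BASE=bravo L=charlie R=foxtrot all differ -> CONFLICT

Answer: charlie
charlie
<<<<<<< LEFT
delta
=======
charlie
>>>>>>> RIGHT
foxtrot
alpha
alpha
bravo
<<<<<<< LEFT
charlie
=======
foxtrot
>>>>>>> RIGHT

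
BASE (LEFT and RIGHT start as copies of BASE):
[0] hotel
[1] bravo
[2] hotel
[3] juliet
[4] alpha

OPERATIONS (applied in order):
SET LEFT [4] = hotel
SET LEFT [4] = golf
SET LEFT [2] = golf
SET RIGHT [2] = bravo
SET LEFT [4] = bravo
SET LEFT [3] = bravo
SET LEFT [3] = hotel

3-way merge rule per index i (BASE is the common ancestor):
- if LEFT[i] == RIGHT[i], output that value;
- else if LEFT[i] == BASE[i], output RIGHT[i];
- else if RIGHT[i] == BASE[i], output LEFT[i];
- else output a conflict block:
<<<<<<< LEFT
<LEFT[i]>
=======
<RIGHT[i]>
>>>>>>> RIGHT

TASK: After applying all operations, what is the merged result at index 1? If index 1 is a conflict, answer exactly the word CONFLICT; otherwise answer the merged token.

Final LEFT:  [hotel, bravo, golf, hotel, bravo]
Final RIGHT: [hotel, bravo, bravo, juliet, alpha]
i=0: L=hotel R=hotel -> agree -> hotel
i=1: L=bravo R=bravo -> agree -> bravo
i=2: BASE=hotel L=golf R=bravo all differ -> CONFLICT
i=3: L=hotel, R=juliet=BASE -> take LEFT -> hotel
i=4: L=bravo, R=alpha=BASE -> take LEFT -> bravo
Index 1 -> bravo

Answer: bravo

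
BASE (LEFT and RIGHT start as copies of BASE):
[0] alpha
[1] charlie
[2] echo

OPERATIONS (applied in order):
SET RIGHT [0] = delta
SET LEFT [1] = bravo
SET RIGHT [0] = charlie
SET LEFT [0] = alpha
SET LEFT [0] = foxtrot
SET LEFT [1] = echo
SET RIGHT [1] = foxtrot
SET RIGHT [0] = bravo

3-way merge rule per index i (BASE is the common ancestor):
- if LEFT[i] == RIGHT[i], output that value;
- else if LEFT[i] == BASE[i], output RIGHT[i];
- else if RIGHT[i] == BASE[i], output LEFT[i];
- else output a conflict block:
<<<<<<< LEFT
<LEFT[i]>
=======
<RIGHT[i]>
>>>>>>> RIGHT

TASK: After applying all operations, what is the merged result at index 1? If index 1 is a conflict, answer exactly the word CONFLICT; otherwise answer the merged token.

Final LEFT:  [foxtrot, echo, echo]
Final RIGHT: [bravo, foxtrot, echo]
i=0: BASE=alpha L=foxtrot R=bravo all differ -> CONFLICT
i=1: BASE=charlie L=echo R=foxtrot all differ -> CONFLICT
i=2: L=echo R=echo -> agree -> echo
Index 1 -> CONFLICT

Answer: CONFLICT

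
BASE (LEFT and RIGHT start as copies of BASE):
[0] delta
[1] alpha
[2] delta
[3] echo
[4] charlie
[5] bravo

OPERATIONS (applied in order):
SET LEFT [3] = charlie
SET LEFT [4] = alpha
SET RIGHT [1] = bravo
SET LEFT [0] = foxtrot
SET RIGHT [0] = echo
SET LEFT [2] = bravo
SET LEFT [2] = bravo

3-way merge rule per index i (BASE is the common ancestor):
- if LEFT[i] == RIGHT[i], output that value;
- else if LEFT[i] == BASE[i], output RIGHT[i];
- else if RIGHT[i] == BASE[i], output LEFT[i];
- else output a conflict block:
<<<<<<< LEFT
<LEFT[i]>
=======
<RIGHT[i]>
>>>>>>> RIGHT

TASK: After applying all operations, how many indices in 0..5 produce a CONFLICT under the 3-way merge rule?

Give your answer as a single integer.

Answer: 1

Derivation:
Final LEFT:  [foxtrot, alpha, bravo, charlie, alpha, bravo]
Final RIGHT: [echo, bravo, delta, echo, charlie, bravo]
i=0: BASE=delta L=foxtrot R=echo all differ -> CONFLICT
i=1: L=alpha=BASE, R=bravo -> take RIGHT -> bravo
i=2: L=bravo, R=delta=BASE -> take LEFT -> bravo
i=3: L=charlie, R=echo=BASE -> take LEFT -> charlie
i=4: L=alpha, R=charlie=BASE -> take LEFT -> alpha
i=5: L=bravo R=bravo -> agree -> bravo
Conflict count: 1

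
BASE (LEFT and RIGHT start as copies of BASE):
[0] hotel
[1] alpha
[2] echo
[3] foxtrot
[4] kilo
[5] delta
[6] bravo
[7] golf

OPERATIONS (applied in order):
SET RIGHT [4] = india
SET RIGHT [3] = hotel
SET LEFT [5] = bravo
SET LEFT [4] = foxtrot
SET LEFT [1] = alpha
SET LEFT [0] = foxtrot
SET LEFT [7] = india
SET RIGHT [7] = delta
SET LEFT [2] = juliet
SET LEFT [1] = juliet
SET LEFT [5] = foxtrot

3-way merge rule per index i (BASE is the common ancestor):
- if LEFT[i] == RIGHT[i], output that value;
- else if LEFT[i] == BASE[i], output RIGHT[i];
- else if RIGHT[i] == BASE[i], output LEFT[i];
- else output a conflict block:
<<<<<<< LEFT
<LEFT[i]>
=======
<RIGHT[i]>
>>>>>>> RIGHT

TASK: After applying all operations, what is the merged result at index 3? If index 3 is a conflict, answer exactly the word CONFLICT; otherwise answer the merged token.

Final LEFT:  [foxtrot, juliet, juliet, foxtrot, foxtrot, foxtrot, bravo, india]
Final RIGHT: [hotel, alpha, echo, hotel, india, delta, bravo, delta]
i=0: L=foxtrot, R=hotel=BASE -> take LEFT -> foxtrot
i=1: L=juliet, R=alpha=BASE -> take LEFT -> juliet
i=2: L=juliet, R=echo=BASE -> take LEFT -> juliet
i=3: L=foxtrot=BASE, R=hotel -> take RIGHT -> hotel
i=4: BASE=kilo L=foxtrot R=india all differ -> CONFLICT
i=5: L=foxtrot, R=delta=BASE -> take LEFT -> foxtrot
i=6: L=bravo R=bravo -> agree -> bravo
i=7: BASE=golf L=india R=delta all differ -> CONFLICT
Index 3 -> hotel

Answer: hotel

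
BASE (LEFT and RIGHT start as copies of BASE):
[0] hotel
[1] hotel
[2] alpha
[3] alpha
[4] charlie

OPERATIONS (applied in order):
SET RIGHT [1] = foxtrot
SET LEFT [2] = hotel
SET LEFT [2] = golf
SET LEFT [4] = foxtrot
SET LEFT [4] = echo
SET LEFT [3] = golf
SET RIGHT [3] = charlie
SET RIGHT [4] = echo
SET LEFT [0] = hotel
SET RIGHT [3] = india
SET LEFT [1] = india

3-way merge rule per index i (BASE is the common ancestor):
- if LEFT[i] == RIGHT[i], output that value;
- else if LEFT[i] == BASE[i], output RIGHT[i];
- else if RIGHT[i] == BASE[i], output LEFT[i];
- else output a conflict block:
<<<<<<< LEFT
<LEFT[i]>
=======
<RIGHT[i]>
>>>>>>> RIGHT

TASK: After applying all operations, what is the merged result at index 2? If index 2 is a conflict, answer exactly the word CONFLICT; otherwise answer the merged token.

Final LEFT:  [hotel, india, golf, golf, echo]
Final RIGHT: [hotel, foxtrot, alpha, india, echo]
i=0: L=hotel R=hotel -> agree -> hotel
i=1: BASE=hotel L=india R=foxtrot all differ -> CONFLICT
i=2: L=golf, R=alpha=BASE -> take LEFT -> golf
i=3: BASE=alpha L=golf R=india all differ -> CONFLICT
i=4: L=echo R=echo -> agree -> echo
Index 2 -> golf

Answer: golf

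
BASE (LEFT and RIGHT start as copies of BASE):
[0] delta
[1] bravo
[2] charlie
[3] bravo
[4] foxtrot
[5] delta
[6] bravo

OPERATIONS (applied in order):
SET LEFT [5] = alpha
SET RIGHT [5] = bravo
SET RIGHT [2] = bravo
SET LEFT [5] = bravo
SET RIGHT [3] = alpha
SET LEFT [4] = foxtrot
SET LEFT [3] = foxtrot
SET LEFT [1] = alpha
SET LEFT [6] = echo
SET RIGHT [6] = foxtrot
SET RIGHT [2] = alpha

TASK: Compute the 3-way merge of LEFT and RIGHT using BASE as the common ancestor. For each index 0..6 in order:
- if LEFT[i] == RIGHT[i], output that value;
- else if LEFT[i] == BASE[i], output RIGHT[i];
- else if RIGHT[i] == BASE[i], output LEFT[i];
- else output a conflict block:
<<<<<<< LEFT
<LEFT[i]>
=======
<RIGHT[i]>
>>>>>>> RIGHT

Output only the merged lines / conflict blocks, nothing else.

Final LEFT:  [delta, alpha, charlie, foxtrot, foxtrot, bravo, echo]
Final RIGHT: [delta, bravo, alpha, alpha, foxtrot, bravo, foxtrot]
i=0: L=delta R=delta -> agree -> delta
i=1: L=alpha, R=bravo=BASE -> take LEFT -> alpha
i=2: L=charlie=BASE, R=alpha -> take RIGHT -> alpha
i=3: BASE=bravo L=foxtrot R=alpha all differ -> CONFLICT
i=4: L=foxtrot R=foxtrot -> agree -> foxtrot
i=5: L=bravo R=bravo -> agree -> bravo
i=6: BASE=bravo L=echo R=foxtrot all differ -> CONFLICT

Answer: delta
alpha
alpha
<<<<<<< LEFT
foxtrot
=======
alpha
>>>>>>> RIGHT
foxtrot
bravo
<<<<<<< LEFT
echo
=======
foxtrot
>>>>>>> RIGHT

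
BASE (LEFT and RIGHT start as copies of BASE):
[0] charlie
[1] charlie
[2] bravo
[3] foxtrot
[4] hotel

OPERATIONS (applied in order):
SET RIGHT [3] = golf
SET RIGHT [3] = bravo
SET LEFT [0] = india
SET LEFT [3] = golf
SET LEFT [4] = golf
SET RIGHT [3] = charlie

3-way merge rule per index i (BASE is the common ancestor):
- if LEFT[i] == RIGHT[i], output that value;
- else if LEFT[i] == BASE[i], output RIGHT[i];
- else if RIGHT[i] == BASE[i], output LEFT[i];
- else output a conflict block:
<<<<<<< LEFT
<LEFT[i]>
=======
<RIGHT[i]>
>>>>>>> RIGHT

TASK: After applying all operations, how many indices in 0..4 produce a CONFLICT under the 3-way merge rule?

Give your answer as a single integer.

Final LEFT:  [india, charlie, bravo, golf, golf]
Final RIGHT: [charlie, charlie, bravo, charlie, hotel]
i=0: L=india, R=charlie=BASE -> take LEFT -> india
i=1: L=charlie R=charlie -> agree -> charlie
i=2: L=bravo R=bravo -> agree -> bravo
i=3: BASE=foxtrot L=golf R=charlie all differ -> CONFLICT
i=4: L=golf, R=hotel=BASE -> take LEFT -> golf
Conflict count: 1

Answer: 1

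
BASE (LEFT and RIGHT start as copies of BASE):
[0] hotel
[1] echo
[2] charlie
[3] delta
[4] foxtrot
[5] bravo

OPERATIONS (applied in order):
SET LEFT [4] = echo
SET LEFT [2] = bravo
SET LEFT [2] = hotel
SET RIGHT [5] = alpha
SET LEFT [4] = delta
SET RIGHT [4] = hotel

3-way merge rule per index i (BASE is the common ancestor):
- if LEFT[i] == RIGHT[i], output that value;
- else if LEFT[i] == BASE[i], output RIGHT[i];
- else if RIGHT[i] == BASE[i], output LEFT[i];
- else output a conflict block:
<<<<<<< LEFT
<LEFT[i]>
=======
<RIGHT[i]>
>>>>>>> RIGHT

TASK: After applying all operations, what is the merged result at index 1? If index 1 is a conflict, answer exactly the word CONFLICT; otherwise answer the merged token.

Answer: echo

Derivation:
Final LEFT:  [hotel, echo, hotel, delta, delta, bravo]
Final RIGHT: [hotel, echo, charlie, delta, hotel, alpha]
i=0: L=hotel R=hotel -> agree -> hotel
i=1: L=echo R=echo -> agree -> echo
i=2: L=hotel, R=charlie=BASE -> take LEFT -> hotel
i=3: L=delta R=delta -> agree -> delta
i=4: BASE=foxtrot L=delta R=hotel all differ -> CONFLICT
i=5: L=bravo=BASE, R=alpha -> take RIGHT -> alpha
Index 1 -> echo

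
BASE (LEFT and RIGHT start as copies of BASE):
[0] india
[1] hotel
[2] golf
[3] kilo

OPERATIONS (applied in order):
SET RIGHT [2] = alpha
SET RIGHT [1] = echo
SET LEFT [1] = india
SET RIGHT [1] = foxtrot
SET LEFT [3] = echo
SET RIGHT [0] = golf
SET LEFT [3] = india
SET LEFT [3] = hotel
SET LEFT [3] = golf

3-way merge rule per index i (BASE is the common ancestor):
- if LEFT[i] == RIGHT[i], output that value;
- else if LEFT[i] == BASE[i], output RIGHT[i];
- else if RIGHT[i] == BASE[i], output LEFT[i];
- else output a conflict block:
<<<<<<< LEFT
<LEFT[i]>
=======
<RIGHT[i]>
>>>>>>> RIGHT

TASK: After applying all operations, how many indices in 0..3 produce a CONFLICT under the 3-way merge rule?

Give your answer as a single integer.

Final LEFT:  [india, india, golf, golf]
Final RIGHT: [golf, foxtrot, alpha, kilo]
i=0: L=india=BASE, R=golf -> take RIGHT -> golf
i=1: BASE=hotel L=india R=foxtrot all differ -> CONFLICT
i=2: L=golf=BASE, R=alpha -> take RIGHT -> alpha
i=3: L=golf, R=kilo=BASE -> take LEFT -> golf
Conflict count: 1

Answer: 1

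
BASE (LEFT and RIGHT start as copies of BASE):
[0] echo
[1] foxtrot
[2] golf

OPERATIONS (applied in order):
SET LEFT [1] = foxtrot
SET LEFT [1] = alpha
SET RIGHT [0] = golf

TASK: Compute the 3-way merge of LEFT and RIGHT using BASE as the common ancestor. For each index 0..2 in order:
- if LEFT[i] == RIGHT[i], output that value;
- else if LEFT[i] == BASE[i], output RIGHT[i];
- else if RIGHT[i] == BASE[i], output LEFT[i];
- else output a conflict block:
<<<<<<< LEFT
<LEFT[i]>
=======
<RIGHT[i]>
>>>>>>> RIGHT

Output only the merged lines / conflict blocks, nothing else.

Final LEFT:  [echo, alpha, golf]
Final RIGHT: [golf, foxtrot, golf]
i=0: L=echo=BASE, R=golf -> take RIGHT -> golf
i=1: L=alpha, R=foxtrot=BASE -> take LEFT -> alpha
i=2: L=golf R=golf -> agree -> golf

Answer: golf
alpha
golf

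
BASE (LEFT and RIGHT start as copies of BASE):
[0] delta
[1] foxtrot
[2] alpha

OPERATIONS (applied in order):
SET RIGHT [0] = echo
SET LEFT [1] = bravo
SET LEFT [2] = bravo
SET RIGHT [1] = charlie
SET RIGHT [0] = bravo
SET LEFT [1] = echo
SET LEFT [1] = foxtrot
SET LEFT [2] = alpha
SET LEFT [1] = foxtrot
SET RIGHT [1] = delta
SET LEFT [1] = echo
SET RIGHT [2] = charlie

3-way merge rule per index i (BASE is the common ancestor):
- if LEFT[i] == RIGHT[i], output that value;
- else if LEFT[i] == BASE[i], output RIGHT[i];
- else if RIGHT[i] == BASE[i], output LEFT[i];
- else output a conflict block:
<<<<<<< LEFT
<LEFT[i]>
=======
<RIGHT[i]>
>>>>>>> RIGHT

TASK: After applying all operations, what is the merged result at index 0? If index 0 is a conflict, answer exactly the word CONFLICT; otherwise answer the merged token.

Final LEFT:  [delta, echo, alpha]
Final RIGHT: [bravo, delta, charlie]
i=0: L=delta=BASE, R=bravo -> take RIGHT -> bravo
i=1: BASE=foxtrot L=echo R=delta all differ -> CONFLICT
i=2: L=alpha=BASE, R=charlie -> take RIGHT -> charlie
Index 0 -> bravo

Answer: bravo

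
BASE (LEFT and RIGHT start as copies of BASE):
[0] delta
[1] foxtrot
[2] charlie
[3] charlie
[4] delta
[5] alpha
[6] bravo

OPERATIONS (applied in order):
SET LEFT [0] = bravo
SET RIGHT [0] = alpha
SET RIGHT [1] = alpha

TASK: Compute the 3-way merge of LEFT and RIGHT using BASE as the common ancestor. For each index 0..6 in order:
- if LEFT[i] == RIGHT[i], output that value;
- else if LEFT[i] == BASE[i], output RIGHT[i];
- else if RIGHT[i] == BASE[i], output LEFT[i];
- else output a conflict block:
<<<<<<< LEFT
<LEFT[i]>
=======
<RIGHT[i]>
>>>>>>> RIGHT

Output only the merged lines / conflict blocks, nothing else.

Final LEFT:  [bravo, foxtrot, charlie, charlie, delta, alpha, bravo]
Final RIGHT: [alpha, alpha, charlie, charlie, delta, alpha, bravo]
i=0: BASE=delta L=bravo R=alpha all differ -> CONFLICT
i=1: L=foxtrot=BASE, R=alpha -> take RIGHT -> alpha
i=2: L=charlie R=charlie -> agree -> charlie
i=3: L=charlie R=charlie -> agree -> charlie
i=4: L=delta R=delta -> agree -> delta
i=5: L=alpha R=alpha -> agree -> alpha
i=6: L=bravo R=bravo -> agree -> bravo

Answer: <<<<<<< LEFT
bravo
=======
alpha
>>>>>>> RIGHT
alpha
charlie
charlie
delta
alpha
bravo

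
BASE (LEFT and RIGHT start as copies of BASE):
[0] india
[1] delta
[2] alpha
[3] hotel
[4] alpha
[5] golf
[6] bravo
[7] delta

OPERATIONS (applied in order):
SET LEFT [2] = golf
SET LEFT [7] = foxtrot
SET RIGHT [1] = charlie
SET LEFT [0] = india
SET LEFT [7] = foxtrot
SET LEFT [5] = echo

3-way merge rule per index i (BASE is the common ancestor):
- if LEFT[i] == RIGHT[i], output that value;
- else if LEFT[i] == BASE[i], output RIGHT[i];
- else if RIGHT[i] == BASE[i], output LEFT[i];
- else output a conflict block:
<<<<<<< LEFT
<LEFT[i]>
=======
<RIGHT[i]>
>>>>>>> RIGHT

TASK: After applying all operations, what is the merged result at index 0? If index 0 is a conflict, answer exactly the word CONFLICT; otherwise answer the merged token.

Final LEFT:  [india, delta, golf, hotel, alpha, echo, bravo, foxtrot]
Final RIGHT: [india, charlie, alpha, hotel, alpha, golf, bravo, delta]
i=0: L=india R=india -> agree -> india
i=1: L=delta=BASE, R=charlie -> take RIGHT -> charlie
i=2: L=golf, R=alpha=BASE -> take LEFT -> golf
i=3: L=hotel R=hotel -> agree -> hotel
i=4: L=alpha R=alpha -> agree -> alpha
i=5: L=echo, R=golf=BASE -> take LEFT -> echo
i=6: L=bravo R=bravo -> agree -> bravo
i=7: L=foxtrot, R=delta=BASE -> take LEFT -> foxtrot
Index 0 -> india

Answer: india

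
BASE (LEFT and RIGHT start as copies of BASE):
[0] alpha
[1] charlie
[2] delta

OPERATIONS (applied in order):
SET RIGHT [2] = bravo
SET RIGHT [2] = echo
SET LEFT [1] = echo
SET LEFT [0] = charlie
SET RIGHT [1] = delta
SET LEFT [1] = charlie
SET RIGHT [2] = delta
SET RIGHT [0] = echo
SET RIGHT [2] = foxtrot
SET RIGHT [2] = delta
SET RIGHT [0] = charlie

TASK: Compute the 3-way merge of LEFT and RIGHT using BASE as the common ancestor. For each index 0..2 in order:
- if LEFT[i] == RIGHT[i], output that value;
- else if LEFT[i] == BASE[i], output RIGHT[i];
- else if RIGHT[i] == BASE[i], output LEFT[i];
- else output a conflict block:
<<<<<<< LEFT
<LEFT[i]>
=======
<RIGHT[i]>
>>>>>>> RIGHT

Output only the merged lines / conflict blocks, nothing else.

Final LEFT:  [charlie, charlie, delta]
Final RIGHT: [charlie, delta, delta]
i=0: L=charlie R=charlie -> agree -> charlie
i=1: L=charlie=BASE, R=delta -> take RIGHT -> delta
i=2: L=delta R=delta -> agree -> delta

Answer: charlie
delta
delta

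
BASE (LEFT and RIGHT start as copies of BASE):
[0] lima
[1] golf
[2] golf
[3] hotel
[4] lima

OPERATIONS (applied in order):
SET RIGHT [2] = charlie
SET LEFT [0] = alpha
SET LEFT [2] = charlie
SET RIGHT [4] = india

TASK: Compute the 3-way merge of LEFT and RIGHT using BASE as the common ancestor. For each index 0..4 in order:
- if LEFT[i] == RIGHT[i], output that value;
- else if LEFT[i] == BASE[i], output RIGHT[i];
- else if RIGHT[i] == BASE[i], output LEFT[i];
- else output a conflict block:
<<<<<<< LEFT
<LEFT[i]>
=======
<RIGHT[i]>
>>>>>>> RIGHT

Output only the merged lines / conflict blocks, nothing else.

Answer: alpha
golf
charlie
hotel
india

Derivation:
Final LEFT:  [alpha, golf, charlie, hotel, lima]
Final RIGHT: [lima, golf, charlie, hotel, india]
i=0: L=alpha, R=lima=BASE -> take LEFT -> alpha
i=1: L=golf R=golf -> agree -> golf
i=2: L=charlie R=charlie -> agree -> charlie
i=3: L=hotel R=hotel -> agree -> hotel
i=4: L=lima=BASE, R=india -> take RIGHT -> india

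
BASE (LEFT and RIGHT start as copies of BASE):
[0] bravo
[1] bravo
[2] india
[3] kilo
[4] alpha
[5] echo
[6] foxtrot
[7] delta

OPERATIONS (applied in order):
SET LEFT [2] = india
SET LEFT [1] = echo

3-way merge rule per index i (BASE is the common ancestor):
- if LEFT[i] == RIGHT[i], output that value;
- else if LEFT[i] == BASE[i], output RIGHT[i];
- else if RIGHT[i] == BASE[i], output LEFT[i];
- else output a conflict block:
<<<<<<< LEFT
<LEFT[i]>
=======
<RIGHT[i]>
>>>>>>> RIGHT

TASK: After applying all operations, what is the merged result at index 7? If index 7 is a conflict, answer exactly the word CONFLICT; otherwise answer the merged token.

Answer: delta

Derivation:
Final LEFT:  [bravo, echo, india, kilo, alpha, echo, foxtrot, delta]
Final RIGHT: [bravo, bravo, india, kilo, alpha, echo, foxtrot, delta]
i=0: L=bravo R=bravo -> agree -> bravo
i=1: L=echo, R=bravo=BASE -> take LEFT -> echo
i=2: L=india R=india -> agree -> india
i=3: L=kilo R=kilo -> agree -> kilo
i=4: L=alpha R=alpha -> agree -> alpha
i=5: L=echo R=echo -> agree -> echo
i=6: L=foxtrot R=foxtrot -> agree -> foxtrot
i=7: L=delta R=delta -> agree -> delta
Index 7 -> delta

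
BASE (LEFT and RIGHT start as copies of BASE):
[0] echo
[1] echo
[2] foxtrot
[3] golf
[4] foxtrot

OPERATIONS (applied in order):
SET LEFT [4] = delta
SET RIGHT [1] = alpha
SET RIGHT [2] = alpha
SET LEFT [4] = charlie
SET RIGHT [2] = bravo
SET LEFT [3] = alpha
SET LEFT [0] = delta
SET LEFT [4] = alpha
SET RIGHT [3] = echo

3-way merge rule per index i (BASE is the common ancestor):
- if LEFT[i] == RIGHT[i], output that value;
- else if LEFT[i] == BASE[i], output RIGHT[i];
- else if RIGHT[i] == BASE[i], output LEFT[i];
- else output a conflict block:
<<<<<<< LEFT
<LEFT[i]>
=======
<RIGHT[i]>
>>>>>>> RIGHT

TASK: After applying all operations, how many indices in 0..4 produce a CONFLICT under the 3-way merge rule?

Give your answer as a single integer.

Answer: 1

Derivation:
Final LEFT:  [delta, echo, foxtrot, alpha, alpha]
Final RIGHT: [echo, alpha, bravo, echo, foxtrot]
i=0: L=delta, R=echo=BASE -> take LEFT -> delta
i=1: L=echo=BASE, R=alpha -> take RIGHT -> alpha
i=2: L=foxtrot=BASE, R=bravo -> take RIGHT -> bravo
i=3: BASE=golf L=alpha R=echo all differ -> CONFLICT
i=4: L=alpha, R=foxtrot=BASE -> take LEFT -> alpha
Conflict count: 1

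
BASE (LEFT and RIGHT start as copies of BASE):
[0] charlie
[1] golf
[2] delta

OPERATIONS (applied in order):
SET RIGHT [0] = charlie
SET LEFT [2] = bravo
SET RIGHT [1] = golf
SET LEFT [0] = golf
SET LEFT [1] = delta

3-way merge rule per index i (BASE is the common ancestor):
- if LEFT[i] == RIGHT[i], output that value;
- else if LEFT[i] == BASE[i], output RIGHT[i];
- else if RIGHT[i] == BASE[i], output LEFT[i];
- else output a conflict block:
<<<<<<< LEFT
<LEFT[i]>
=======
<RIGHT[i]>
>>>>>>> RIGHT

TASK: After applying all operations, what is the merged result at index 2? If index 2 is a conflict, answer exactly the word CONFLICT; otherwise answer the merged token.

Answer: bravo

Derivation:
Final LEFT:  [golf, delta, bravo]
Final RIGHT: [charlie, golf, delta]
i=0: L=golf, R=charlie=BASE -> take LEFT -> golf
i=1: L=delta, R=golf=BASE -> take LEFT -> delta
i=2: L=bravo, R=delta=BASE -> take LEFT -> bravo
Index 2 -> bravo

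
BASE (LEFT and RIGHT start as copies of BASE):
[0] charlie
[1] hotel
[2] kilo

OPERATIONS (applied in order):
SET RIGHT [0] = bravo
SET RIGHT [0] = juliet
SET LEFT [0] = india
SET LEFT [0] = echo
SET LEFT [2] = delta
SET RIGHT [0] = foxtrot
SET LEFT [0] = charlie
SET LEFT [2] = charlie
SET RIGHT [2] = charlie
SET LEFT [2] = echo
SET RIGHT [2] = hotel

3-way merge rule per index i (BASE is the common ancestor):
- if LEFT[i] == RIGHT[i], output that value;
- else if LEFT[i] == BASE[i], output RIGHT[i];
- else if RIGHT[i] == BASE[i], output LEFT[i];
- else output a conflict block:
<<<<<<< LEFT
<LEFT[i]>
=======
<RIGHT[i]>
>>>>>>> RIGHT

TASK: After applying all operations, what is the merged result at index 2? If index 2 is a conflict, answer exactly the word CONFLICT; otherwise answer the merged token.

Answer: CONFLICT

Derivation:
Final LEFT:  [charlie, hotel, echo]
Final RIGHT: [foxtrot, hotel, hotel]
i=0: L=charlie=BASE, R=foxtrot -> take RIGHT -> foxtrot
i=1: L=hotel R=hotel -> agree -> hotel
i=2: BASE=kilo L=echo R=hotel all differ -> CONFLICT
Index 2 -> CONFLICT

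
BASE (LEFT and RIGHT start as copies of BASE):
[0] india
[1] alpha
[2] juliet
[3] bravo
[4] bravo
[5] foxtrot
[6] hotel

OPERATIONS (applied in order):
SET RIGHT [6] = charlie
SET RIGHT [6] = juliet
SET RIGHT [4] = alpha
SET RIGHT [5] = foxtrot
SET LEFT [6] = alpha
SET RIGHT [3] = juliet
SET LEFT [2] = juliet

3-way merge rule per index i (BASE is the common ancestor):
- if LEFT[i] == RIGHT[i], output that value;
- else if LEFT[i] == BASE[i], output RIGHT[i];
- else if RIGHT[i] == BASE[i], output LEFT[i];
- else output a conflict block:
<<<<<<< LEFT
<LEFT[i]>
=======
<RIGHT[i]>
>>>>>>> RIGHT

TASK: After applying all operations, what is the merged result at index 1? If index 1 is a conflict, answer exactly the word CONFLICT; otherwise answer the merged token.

Final LEFT:  [india, alpha, juliet, bravo, bravo, foxtrot, alpha]
Final RIGHT: [india, alpha, juliet, juliet, alpha, foxtrot, juliet]
i=0: L=india R=india -> agree -> india
i=1: L=alpha R=alpha -> agree -> alpha
i=2: L=juliet R=juliet -> agree -> juliet
i=3: L=bravo=BASE, R=juliet -> take RIGHT -> juliet
i=4: L=bravo=BASE, R=alpha -> take RIGHT -> alpha
i=5: L=foxtrot R=foxtrot -> agree -> foxtrot
i=6: BASE=hotel L=alpha R=juliet all differ -> CONFLICT
Index 1 -> alpha

Answer: alpha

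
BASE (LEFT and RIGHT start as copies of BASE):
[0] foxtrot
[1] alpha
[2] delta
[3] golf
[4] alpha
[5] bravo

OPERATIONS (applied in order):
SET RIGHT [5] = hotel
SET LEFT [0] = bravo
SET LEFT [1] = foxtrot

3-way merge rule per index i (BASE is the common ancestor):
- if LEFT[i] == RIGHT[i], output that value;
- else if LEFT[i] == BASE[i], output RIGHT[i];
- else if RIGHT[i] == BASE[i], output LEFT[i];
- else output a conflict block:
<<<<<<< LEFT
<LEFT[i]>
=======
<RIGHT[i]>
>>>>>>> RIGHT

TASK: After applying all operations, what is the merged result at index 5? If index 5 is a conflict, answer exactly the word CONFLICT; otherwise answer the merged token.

Final LEFT:  [bravo, foxtrot, delta, golf, alpha, bravo]
Final RIGHT: [foxtrot, alpha, delta, golf, alpha, hotel]
i=0: L=bravo, R=foxtrot=BASE -> take LEFT -> bravo
i=1: L=foxtrot, R=alpha=BASE -> take LEFT -> foxtrot
i=2: L=delta R=delta -> agree -> delta
i=3: L=golf R=golf -> agree -> golf
i=4: L=alpha R=alpha -> agree -> alpha
i=5: L=bravo=BASE, R=hotel -> take RIGHT -> hotel
Index 5 -> hotel

Answer: hotel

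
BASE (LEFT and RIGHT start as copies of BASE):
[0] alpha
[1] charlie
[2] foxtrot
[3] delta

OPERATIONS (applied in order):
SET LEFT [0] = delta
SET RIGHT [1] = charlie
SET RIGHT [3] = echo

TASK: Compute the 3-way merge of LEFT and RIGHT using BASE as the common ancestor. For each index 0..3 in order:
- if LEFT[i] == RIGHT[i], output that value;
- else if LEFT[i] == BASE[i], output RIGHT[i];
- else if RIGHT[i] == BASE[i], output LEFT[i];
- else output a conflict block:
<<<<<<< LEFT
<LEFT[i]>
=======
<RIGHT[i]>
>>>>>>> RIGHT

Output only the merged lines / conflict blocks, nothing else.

Final LEFT:  [delta, charlie, foxtrot, delta]
Final RIGHT: [alpha, charlie, foxtrot, echo]
i=0: L=delta, R=alpha=BASE -> take LEFT -> delta
i=1: L=charlie R=charlie -> agree -> charlie
i=2: L=foxtrot R=foxtrot -> agree -> foxtrot
i=3: L=delta=BASE, R=echo -> take RIGHT -> echo

Answer: delta
charlie
foxtrot
echo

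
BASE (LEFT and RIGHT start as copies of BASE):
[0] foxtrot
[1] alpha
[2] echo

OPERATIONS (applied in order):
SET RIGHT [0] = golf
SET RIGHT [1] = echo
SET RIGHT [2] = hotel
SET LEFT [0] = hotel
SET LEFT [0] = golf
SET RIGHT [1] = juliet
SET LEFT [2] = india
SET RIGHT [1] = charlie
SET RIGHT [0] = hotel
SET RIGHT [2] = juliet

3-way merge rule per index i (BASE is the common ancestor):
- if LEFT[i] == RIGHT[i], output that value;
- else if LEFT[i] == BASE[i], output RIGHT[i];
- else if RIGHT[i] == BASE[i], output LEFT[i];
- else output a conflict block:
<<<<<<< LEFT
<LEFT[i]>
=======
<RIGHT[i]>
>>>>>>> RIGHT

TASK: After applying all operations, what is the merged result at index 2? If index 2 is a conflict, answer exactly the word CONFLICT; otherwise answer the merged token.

Final LEFT:  [golf, alpha, india]
Final RIGHT: [hotel, charlie, juliet]
i=0: BASE=foxtrot L=golf R=hotel all differ -> CONFLICT
i=1: L=alpha=BASE, R=charlie -> take RIGHT -> charlie
i=2: BASE=echo L=india R=juliet all differ -> CONFLICT
Index 2 -> CONFLICT

Answer: CONFLICT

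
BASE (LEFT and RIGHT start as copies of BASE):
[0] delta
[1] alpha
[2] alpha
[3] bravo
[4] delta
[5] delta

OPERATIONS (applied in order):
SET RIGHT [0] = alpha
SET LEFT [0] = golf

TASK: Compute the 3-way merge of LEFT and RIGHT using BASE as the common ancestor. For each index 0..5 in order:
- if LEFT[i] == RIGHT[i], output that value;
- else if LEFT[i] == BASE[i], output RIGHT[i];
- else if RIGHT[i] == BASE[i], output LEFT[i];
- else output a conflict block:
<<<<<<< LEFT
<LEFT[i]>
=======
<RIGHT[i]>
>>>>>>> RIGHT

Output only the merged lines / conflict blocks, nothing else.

Final LEFT:  [golf, alpha, alpha, bravo, delta, delta]
Final RIGHT: [alpha, alpha, alpha, bravo, delta, delta]
i=0: BASE=delta L=golf R=alpha all differ -> CONFLICT
i=1: L=alpha R=alpha -> agree -> alpha
i=2: L=alpha R=alpha -> agree -> alpha
i=3: L=bravo R=bravo -> agree -> bravo
i=4: L=delta R=delta -> agree -> delta
i=5: L=delta R=delta -> agree -> delta

Answer: <<<<<<< LEFT
golf
=======
alpha
>>>>>>> RIGHT
alpha
alpha
bravo
delta
delta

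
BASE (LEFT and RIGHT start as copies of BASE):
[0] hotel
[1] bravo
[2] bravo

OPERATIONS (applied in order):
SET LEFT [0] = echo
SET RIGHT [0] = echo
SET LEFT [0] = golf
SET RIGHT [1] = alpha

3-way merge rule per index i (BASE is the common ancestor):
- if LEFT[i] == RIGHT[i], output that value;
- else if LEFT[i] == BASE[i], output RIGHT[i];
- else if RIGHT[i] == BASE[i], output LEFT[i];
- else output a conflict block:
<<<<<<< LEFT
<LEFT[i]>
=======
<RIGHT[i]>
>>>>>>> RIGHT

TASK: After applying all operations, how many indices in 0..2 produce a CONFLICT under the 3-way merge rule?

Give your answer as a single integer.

Answer: 1

Derivation:
Final LEFT:  [golf, bravo, bravo]
Final RIGHT: [echo, alpha, bravo]
i=0: BASE=hotel L=golf R=echo all differ -> CONFLICT
i=1: L=bravo=BASE, R=alpha -> take RIGHT -> alpha
i=2: L=bravo R=bravo -> agree -> bravo
Conflict count: 1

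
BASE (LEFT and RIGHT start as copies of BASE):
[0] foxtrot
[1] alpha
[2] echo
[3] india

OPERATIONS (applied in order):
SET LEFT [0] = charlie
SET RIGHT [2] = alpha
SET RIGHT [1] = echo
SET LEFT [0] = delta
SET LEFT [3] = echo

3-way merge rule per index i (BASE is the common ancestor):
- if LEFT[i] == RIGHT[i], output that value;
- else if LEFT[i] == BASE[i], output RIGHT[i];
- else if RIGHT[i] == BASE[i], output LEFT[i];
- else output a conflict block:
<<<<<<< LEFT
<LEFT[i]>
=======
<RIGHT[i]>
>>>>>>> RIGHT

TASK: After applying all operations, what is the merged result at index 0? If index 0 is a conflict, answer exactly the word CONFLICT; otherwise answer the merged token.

Answer: delta

Derivation:
Final LEFT:  [delta, alpha, echo, echo]
Final RIGHT: [foxtrot, echo, alpha, india]
i=0: L=delta, R=foxtrot=BASE -> take LEFT -> delta
i=1: L=alpha=BASE, R=echo -> take RIGHT -> echo
i=2: L=echo=BASE, R=alpha -> take RIGHT -> alpha
i=3: L=echo, R=india=BASE -> take LEFT -> echo
Index 0 -> delta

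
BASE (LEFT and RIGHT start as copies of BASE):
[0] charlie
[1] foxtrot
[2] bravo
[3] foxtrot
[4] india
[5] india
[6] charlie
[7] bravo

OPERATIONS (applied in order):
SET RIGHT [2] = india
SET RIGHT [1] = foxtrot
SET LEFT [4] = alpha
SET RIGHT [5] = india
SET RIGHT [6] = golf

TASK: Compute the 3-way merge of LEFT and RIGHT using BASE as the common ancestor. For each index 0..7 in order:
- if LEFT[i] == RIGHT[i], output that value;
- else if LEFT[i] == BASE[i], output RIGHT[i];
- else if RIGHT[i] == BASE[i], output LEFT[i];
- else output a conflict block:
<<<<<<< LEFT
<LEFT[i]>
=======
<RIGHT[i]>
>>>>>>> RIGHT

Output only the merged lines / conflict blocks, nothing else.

Final LEFT:  [charlie, foxtrot, bravo, foxtrot, alpha, india, charlie, bravo]
Final RIGHT: [charlie, foxtrot, india, foxtrot, india, india, golf, bravo]
i=0: L=charlie R=charlie -> agree -> charlie
i=1: L=foxtrot R=foxtrot -> agree -> foxtrot
i=2: L=bravo=BASE, R=india -> take RIGHT -> india
i=3: L=foxtrot R=foxtrot -> agree -> foxtrot
i=4: L=alpha, R=india=BASE -> take LEFT -> alpha
i=5: L=india R=india -> agree -> india
i=6: L=charlie=BASE, R=golf -> take RIGHT -> golf
i=7: L=bravo R=bravo -> agree -> bravo

Answer: charlie
foxtrot
india
foxtrot
alpha
india
golf
bravo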